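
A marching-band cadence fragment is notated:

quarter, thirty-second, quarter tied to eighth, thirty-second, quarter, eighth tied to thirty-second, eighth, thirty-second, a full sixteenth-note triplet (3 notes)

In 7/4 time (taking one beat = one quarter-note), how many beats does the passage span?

5.5

One quarter-note beat = 8 thirty-second notes.
Convert each value to thirty-second notes: quarter = 8; thirty-second = 1; quarter tied to eighth (quarter + eighth) = 12; thirty-second = 1; quarter = 8; eighth tied to thirty-second (eighth + thirty-second) = 5; eighth = 4; thirty-second = 1; a full sixteenth-note triplet (3 notes) (three triplet sixteenths span one eighth) = 4.
Total: 8 + 1 + 12 + 1 + 8 + 5 + 4 + 1 + 4 = 44.
44 ÷ 8 = 5.5 beats.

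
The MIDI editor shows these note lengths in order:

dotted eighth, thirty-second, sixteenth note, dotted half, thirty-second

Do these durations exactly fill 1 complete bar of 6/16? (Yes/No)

One bar of 6/16 = 12 thirty-second notes.
Each duration in thirty-second notes: dotted eighth = 6; thirty-second = 1; sixteenth note = 2; dotted half = 24; thirty-second = 1.
Sum: 6 + 1 + 2 + 24 + 1 = 34.
34 exceeds 12, so the answer is No.

No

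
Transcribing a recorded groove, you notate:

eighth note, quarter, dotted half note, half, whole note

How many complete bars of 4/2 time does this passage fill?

One bar of 4/2 = 16 eighth notes.
In eighth notes: eighth note = 1; quarter = 2; dotted half note = 6; half = 4; whole note = 8.
Altogether 1 + 2 + 6 + 4 + 8 = 21.
21 ÷ 16 = 1 complete bar with 5 left over.

1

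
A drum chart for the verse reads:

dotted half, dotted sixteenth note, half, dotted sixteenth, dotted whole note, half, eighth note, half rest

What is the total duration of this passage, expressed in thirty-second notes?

Working in thirty-second notes: dotted half = 24; dotted sixteenth note = 3; half = 16; dotted sixteenth = 3; dotted whole note = 48; half = 16; eighth note = 4; half rest = 16.
Adding: 24 + 3 + 16 + 3 + 48 + 16 + 4 + 16 = 130 thirty-second notes.

130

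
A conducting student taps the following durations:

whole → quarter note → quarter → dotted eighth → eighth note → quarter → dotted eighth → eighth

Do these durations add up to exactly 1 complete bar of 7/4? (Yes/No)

One bar of 7/4 = 28 sixteenth notes.
Convert each value to sixteenth notes: whole = 16; quarter note = 4; quarter = 4; dotted eighth = 3; eighth note = 2; quarter = 4; dotted eighth = 3; eighth = 2.
Total: 16 + 4 + 4 + 3 + 2 + 4 + 3 + 2 = 38.
38 exceeds 28, so the answer is No.

No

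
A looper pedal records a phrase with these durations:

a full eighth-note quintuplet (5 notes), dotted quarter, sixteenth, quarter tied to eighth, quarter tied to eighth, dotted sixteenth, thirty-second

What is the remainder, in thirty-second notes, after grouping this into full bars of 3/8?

10

One bar of 3/8 = 12 thirty-second notes.
Express everything in thirty-second notes: a full eighth-note quintuplet (5 notes) (five quintuplet eighths span one half) = 16; dotted quarter = 12; sixteenth = 2; quarter tied to eighth (quarter + eighth) = 12; quarter tied to eighth (quarter + eighth) = 12; dotted sixteenth = 3; thirty-second = 1.
Total: 16 + 12 + 2 + 12 + 12 + 3 + 1 = 58.
58 ÷ 12 = 4 complete bars with 10 thirty-second notes remaining.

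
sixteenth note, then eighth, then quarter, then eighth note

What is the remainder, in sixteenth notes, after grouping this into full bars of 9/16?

0

One bar of 9/16 = 9 sixteenth notes.
Working in sixteenth notes: sixteenth note = 1; eighth = 2; quarter = 4; eighth note = 2.
Adding: 1 + 2 + 4 + 2 = 9.
9 ÷ 9 = 1 complete bar with 0 sixteenth notes remaining.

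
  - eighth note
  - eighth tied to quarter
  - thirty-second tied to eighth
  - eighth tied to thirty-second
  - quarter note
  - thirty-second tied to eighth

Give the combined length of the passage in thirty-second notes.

Working in thirty-second notes: eighth note = 4; eighth tied to quarter (eighth + quarter) = 12; thirty-second tied to eighth (thirty-second + eighth) = 5; eighth tied to thirty-second (eighth + thirty-second) = 5; quarter note = 8; thirty-second tied to eighth (thirty-second + eighth) = 5.
Sum: 4 + 12 + 5 + 5 + 8 + 5 = 39 thirty-second notes.

39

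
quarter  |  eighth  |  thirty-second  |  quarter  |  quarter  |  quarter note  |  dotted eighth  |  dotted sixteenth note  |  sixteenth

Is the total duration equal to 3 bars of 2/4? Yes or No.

Yes

One bar of 2/4 = 16 thirty-second notes, so 3 bars = 48.
Convert each value to thirty-second notes: quarter = 8; eighth = 4; thirty-second = 1; quarter = 8; quarter = 8; quarter note = 8; dotted eighth = 6; dotted sixteenth note = 3; sixteenth = 2.
Adding: 8 + 4 + 1 + 8 + 8 + 8 + 6 + 3 + 2 = 48.
48 equals 48, so the answer is Yes.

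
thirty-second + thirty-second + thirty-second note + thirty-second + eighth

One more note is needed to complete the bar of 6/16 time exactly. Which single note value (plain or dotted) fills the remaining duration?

The bar of 6/16 = 12 thirty-second notes.
Each duration in thirty-second notes: thirty-second = 1; thirty-second = 1; thirty-second note = 1; thirty-second = 1; eighth = 4.
Altogether 1 + 1 + 1 + 1 + 4 = 8.
Remaining: 12 − 8 = 4 thirty-second notes, which is a eighth note.

eighth note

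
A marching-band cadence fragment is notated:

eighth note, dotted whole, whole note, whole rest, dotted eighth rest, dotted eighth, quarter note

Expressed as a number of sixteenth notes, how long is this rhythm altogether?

68

Express everything in sixteenth notes: eighth note = 2; dotted whole = 24; whole note = 16; whole rest = 16; dotted eighth rest = 3; dotted eighth = 3; quarter note = 4.
Total: 2 + 24 + 16 + 16 + 3 + 3 + 4 = 68 sixteenth notes.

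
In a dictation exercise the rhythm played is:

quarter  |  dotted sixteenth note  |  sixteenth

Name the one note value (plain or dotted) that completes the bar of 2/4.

dotted sixteenth note

The bar of 2/4 = 16 thirty-second notes.
Working in thirty-second notes: quarter = 8; dotted sixteenth note = 3; sixteenth = 2.
Sum: 8 + 3 + 2 = 13.
Remaining: 16 − 13 = 3 thirty-second notes, which is a dotted sixteenth note.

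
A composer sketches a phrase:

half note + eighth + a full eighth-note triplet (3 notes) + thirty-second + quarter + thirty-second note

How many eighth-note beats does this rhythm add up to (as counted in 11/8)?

One eighth-note beat = 4 thirty-second notes.
Express everything in thirty-second notes: half note = 16; eighth = 4; a full eighth-note triplet (3 notes) (three triplet eighths span one quarter) = 8; thirty-second = 1; quarter = 8; thirty-second note = 1.
Sum: 16 + 4 + 8 + 1 + 8 + 1 = 38.
38 ÷ 4 = 9.5 beats.

9.5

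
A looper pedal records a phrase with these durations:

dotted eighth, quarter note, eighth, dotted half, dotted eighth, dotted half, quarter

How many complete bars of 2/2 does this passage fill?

One bar of 2/2 = 16 sixteenth notes.
In sixteenth notes: dotted eighth = 3; quarter note = 4; eighth = 2; dotted half = 12; dotted eighth = 3; dotted half = 12; quarter = 4.
Sum: 3 + 4 + 2 + 12 + 3 + 12 + 4 = 40.
40 ÷ 16 = 2 complete bars with 8 left over.

2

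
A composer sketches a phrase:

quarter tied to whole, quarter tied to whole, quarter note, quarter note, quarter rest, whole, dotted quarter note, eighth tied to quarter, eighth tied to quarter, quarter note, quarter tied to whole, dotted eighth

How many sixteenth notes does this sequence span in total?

113

Working in sixteenth notes: quarter tied to whole (quarter + whole) = 20; quarter tied to whole (quarter + whole) = 20; quarter note = 4; quarter note = 4; quarter rest = 4; whole = 16; dotted quarter note = 6; eighth tied to quarter (eighth + quarter) = 6; eighth tied to quarter (eighth + quarter) = 6; quarter note = 4; quarter tied to whole (quarter + whole) = 20; dotted eighth = 3.
Sum: 20 + 20 + 4 + 4 + 4 + 16 + 6 + 6 + 6 + 4 + 20 + 3 = 113 sixteenth notes.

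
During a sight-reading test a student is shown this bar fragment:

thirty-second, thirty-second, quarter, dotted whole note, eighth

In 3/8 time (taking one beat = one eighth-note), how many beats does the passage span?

15.5

One eighth-note beat = 4 thirty-second notes.
Each duration in thirty-second notes: thirty-second = 1; thirty-second = 1; quarter = 8; dotted whole note = 48; eighth = 4.
Altogether 1 + 1 + 8 + 48 + 4 = 62.
62 ÷ 4 = 15.5 beats.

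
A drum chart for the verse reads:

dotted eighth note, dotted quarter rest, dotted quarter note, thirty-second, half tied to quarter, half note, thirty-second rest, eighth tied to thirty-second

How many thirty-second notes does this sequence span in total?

77

Convert each value to thirty-second notes: dotted eighth note = 6; dotted quarter rest = 12; dotted quarter note = 12; thirty-second = 1; half tied to quarter (half + quarter) = 24; half note = 16; thirty-second rest = 1; eighth tied to thirty-second (eighth + thirty-second) = 5.
Altogether 6 + 12 + 12 + 1 + 24 + 16 + 1 + 5 = 77 thirty-second notes.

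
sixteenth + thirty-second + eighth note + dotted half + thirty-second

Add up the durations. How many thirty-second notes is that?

32

Each duration in thirty-second notes: sixteenth = 2; thirty-second = 1; eighth note = 4; dotted half = 24; thirty-second = 1.
Adding: 2 + 1 + 4 + 24 + 1 = 32 thirty-second notes.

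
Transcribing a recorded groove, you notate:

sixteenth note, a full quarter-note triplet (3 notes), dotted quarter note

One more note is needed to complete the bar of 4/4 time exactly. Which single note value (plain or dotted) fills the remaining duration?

The bar of 4/4 = 16 sixteenth notes.
Convert each value to sixteenth notes: sixteenth note = 1; a full quarter-note triplet (3 notes) (three triplet quarters span one half) = 8; dotted quarter note = 6.
Altogether 1 + 8 + 6 = 15.
Remaining: 16 − 15 = 1 sixteenth note, which is a sixteenth note.

sixteenth note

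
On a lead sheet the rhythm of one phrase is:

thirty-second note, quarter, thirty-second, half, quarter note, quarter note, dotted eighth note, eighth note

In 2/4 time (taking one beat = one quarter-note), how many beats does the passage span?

6.5

One quarter-note beat = 8 thirty-second notes.
Working in thirty-second notes: thirty-second note = 1; quarter = 8; thirty-second = 1; half = 16; quarter note = 8; quarter note = 8; dotted eighth note = 6; eighth note = 4.
Adding: 1 + 8 + 1 + 16 + 8 + 8 + 6 + 4 = 52.
52 ÷ 8 = 6.5 beats.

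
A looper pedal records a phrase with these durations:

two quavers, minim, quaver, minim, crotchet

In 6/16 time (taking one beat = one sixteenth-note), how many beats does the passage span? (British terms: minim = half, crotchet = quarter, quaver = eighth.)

One sixteenth-note beat = 2 thirty-second notes.
Working in thirty-second notes: quaver = 4; quaver = 4; minim = 16; quaver = 4; minim = 16; crotchet = 8.
Adding: 4 + 4 + 16 + 4 + 16 + 8 = 52.
52 ÷ 2 = 26 beats.

26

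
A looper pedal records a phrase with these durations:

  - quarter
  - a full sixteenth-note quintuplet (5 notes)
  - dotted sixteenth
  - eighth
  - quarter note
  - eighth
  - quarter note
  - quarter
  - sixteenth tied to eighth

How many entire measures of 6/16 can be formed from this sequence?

One bar of 6/16 = 12 thirty-second notes.
Working in thirty-second notes: quarter = 8; a full sixteenth-note quintuplet (5 notes) (five quintuplet sixteenths span one quarter) = 8; dotted sixteenth = 3; eighth = 4; quarter note = 8; eighth = 4; quarter note = 8; quarter = 8; sixteenth tied to eighth (sixteenth + eighth) = 6.
Adding: 8 + 8 + 3 + 4 + 8 + 4 + 8 + 8 + 6 = 57.
57 ÷ 12 = 4 complete bars with 9 left over.

4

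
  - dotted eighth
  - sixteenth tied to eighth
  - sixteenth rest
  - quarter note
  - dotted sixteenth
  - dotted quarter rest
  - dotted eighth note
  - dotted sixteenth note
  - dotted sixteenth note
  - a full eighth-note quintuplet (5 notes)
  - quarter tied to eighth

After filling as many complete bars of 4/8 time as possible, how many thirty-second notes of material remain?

One bar of 4/8 = 16 thirty-second notes.
In thirty-second notes: dotted eighth = 6; sixteenth tied to eighth (sixteenth + eighth) = 6; sixteenth rest = 2; quarter note = 8; dotted sixteenth = 3; dotted quarter rest = 12; dotted eighth note = 6; dotted sixteenth note = 3; dotted sixteenth note = 3; a full eighth-note quintuplet (5 notes) (five quintuplet eighths span one half) = 16; quarter tied to eighth (quarter + eighth) = 12.
Sum: 6 + 6 + 2 + 8 + 3 + 12 + 6 + 3 + 3 + 16 + 12 = 77.
77 ÷ 16 = 4 complete bars with 13 thirty-second notes remaining.

13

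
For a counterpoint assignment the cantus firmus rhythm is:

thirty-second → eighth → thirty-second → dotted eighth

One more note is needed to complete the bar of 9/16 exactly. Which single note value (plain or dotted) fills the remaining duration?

dotted eighth note

The bar of 9/16 = 18 thirty-second notes.
Express everything in thirty-second notes: thirty-second = 1; eighth = 4; thirty-second = 1; dotted eighth = 6.
Sum: 1 + 4 + 1 + 6 = 12.
Remaining: 18 − 12 = 6 thirty-second notes, which is a dotted eighth note.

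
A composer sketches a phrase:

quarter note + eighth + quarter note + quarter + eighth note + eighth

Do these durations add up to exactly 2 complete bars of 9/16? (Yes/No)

Yes

One bar of 9/16 = 9 sixteenth notes, so 2 bars = 18.
Convert each value to sixteenth notes: quarter note = 4; eighth = 2; quarter note = 4; quarter = 4; eighth note = 2; eighth = 2.
Altogether 4 + 2 + 4 + 4 + 2 + 2 = 18.
18 equals 18, so the answer is Yes.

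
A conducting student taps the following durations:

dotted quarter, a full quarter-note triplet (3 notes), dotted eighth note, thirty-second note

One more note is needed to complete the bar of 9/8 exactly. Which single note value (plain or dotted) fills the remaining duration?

The bar of 9/8 = 36 thirty-second notes.
Convert each value to thirty-second notes: dotted quarter = 12; a full quarter-note triplet (3 notes) (three triplet quarters span one half) = 16; dotted eighth note = 6; thirty-second note = 1.
Altogether 12 + 16 + 6 + 1 = 35.
Remaining: 36 − 35 = 1 thirty-second note, which is a thirty-second note.

thirty-second note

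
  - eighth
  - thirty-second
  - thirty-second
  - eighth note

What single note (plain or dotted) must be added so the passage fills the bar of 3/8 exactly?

sixteenth note

The bar of 3/8 = 12 thirty-second notes.
Each duration in thirty-second notes: eighth = 4; thirty-second = 1; thirty-second = 1; eighth note = 4.
Total: 4 + 1 + 1 + 4 = 10.
Remaining: 12 − 10 = 2 thirty-second notes, which is a sixteenth note.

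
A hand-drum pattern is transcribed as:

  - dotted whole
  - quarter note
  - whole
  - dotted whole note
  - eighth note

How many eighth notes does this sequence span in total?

Working in eighth notes: dotted whole = 12; quarter note = 2; whole = 8; dotted whole note = 12; eighth note = 1.
Altogether 12 + 2 + 8 + 12 + 1 = 35 eighth notes.

35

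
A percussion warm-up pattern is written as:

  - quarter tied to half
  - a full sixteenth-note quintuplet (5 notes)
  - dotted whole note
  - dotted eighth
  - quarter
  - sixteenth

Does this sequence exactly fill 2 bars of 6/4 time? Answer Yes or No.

One bar of 6/4 = 24 sixteenth notes, so 2 bars = 48.
Convert each value to sixteenth notes: quarter tied to half (quarter + half) = 12; a full sixteenth-note quintuplet (5 notes) (five quintuplet sixteenths span one quarter) = 4; dotted whole note = 24; dotted eighth = 3; quarter = 4; sixteenth = 1.
Altogether 12 + 4 + 24 + 3 + 4 + 1 = 48.
48 equals 48, so the answer is Yes.

Yes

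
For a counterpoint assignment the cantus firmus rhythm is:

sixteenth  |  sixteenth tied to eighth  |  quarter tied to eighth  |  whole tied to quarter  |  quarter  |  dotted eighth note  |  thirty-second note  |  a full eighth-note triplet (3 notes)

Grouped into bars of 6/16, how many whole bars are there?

One bar of 6/16 = 12 thirty-second notes.
Express everything in thirty-second notes: sixteenth = 2; sixteenth tied to eighth (sixteenth + eighth) = 6; quarter tied to eighth (quarter + eighth) = 12; whole tied to quarter (whole + quarter) = 40; quarter = 8; dotted eighth note = 6; thirty-second note = 1; a full eighth-note triplet (3 notes) (three triplet eighths span one quarter) = 8.
Sum: 2 + 6 + 12 + 40 + 8 + 6 + 1 + 8 = 83.
83 ÷ 12 = 6 complete bars with 11 left over.

6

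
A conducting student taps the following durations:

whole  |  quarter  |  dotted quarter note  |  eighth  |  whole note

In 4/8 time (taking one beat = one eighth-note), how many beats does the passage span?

One eighth-note beat = 2 sixteenth notes.
Working in sixteenth notes: whole = 16; quarter = 4; dotted quarter note = 6; eighth = 2; whole note = 16.
Sum: 16 + 4 + 6 + 2 + 16 = 44.
44 ÷ 2 = 22 beats.

22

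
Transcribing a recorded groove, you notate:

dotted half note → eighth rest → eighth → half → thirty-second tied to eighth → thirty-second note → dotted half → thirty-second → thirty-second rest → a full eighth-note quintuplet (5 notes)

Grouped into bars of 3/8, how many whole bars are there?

One bar of 3/8 = 12 thirty-second notes.
Working in thirty-second notes: dotted half note = 24; eighth rest = 4; eighth = 4; half = 16; thirty-second tied to eighth (thirty-second + eighth) = 5; thirty-second note = 1; dotted half = 24; thirty-second = 1; thirty-second rest = 1; a full eighth-note quintuplet (5 notes) (five quintuplet eighths span one half) = 16.
Altogether 24 + 4 + 4 + 16 + 5 + 1 + 24 + 1 + 1 + 16 = 96.
96 ÷ 12 = 8 complete bars with 0 left over.

8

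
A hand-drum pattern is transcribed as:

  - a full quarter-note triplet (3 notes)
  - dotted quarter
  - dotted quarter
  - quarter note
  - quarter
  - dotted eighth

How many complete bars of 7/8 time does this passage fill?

One bar of 7/8 = 14 sixteenth notes.
Each duration in sixteenth notes: a full quarter-note triplet (3 notes) (three triplet quarters span one half) = 8; dotted quarter = 6; dotted quarter = 6; quarter note = 4; quarter = 4; dotted eighth = 3.
Altogether 8 + 6 + 6 + 4 + 4 + 3 = 31.
31 ÷ 14 = 2 complete bars with 3 left over.

2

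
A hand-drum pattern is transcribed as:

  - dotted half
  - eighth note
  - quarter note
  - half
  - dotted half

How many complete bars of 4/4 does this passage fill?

2

One bar of 4/4 = 8 eighth notes.
Convert each value to eighth notes: dotted half = 6; eighth note = 1; quarter note = 2; half = 4; dotted half = 6.
Altogether 6 + 1 + 2 + 4 + 6 = 19.
19 ÷ 8 = 2 complete bars with 3 left over.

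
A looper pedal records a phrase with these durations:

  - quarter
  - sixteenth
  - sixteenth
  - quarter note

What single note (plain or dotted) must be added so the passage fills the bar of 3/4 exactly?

The bar of 3/4 = 12 sixteenth notes.
Express everything in sixteenth notes: quarter = 4; sixteenth = 1; sixteenth = 1; quarter note = 4.
Sum: 4 + 1 + 1 + 4 = 10.
Remaining: 12 − 10 = 2 sixteenth notes, which is a eighth note.

eighth note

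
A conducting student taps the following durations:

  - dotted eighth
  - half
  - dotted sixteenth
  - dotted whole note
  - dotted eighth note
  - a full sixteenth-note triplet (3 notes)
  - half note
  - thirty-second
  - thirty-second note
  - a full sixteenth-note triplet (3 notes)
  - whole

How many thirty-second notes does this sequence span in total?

Convert each value to thirty-second notes: dotted eighth = 6; half = 16; dotted sixteenth = 3; dotted whole note = 48; dotted eighth note = 6; a full sixteenth-note triplet (3 notes) (three triplet sixteenths span one eighth) = 4; half note = 16; thirty-second = 1; thirty-second note = 1; a full sixteenth-note triplet (3 notes) (three triplet sixteenths span one eighth) = 4; whole = 32.
Total: 6 + 16 + 3 + 48 + 6 + 4 + 16 + 1 + 1 + 4 + 32 = 137 thirty-second notes.

137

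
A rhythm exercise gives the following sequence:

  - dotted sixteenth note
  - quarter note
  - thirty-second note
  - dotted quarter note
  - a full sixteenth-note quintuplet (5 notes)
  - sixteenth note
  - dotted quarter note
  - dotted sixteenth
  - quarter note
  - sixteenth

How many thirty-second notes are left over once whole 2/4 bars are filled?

One bar of 2/4 = 16 thirty-second notes.
In thirty-second notes: dotted sixteenth note = 3; quarter note = 8; thirty-second note = 1; dotted quarter note = 12; a full sixteenth-note quintuplet (5 notes) (five quintuplet sixteenths span one quarter) = 8; sixteenth note = 2; dotted quarter note = 12; dotted sixteenth = 3; quarter note = 8; sixteenth = 2.
Altogether 3 + 8 + 1 + 12 + 8 + 2 + 12 + 3 + 8 + 2 = 59.
59 ÷ 16 = 3 complete bars with 11 thirty-second notes remaining.

11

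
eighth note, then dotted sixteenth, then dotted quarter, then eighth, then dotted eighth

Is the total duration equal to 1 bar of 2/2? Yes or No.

No

One bar of 2/2 = 32 thirty-second notes.
Express everything in thirty-second notes: eighth note = 4; dotted sixteenth = 3; dotted quarter = 12; eighth = 4; dotted eighth = 6.
Adding: 4 + 3 + 12 + 4 + 6 = 29.
29 falls short of 32, so the answer is No.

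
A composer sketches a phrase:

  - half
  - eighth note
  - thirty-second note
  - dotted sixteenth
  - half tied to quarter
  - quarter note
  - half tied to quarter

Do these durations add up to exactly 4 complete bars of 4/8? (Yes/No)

One bar of 4/8 = 16 thirty-second notes, so 4 bars = 64.
Express everything in thirty-second notes: half = 16; eighth note = 4; thirty-second note = 1; dotted sixteenth = 3; half tied to quarter (half + quarter) = 24; quarter note = 8; half tied to quarter (half + quarter) = 24.
Total: 16 + 4 + 1 + 3 + 24 + 8 + 24 = 80.
80 exceeds 64, so the answer is No.

No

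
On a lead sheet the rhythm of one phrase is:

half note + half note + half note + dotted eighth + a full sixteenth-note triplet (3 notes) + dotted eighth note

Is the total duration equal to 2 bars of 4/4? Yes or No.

One bar of 4/4 = 16 sixteenth notes, so 2 bars = 32.
In sixteenth notes: half note = 8; half note = 8; half note = 8; dotted eighth = 3; a full sixteenth-note triplet (3 notes) (three triplet sixteenths span one eighth) = 2; dotted eighth note = 3.
Sum: 8 + 8 + 8 + 3 + 2 + 3 = 32.
32 equals 32, so the answer is Yes.

Yes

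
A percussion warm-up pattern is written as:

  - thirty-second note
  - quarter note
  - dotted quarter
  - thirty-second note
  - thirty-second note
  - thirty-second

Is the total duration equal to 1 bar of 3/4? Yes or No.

One bar of 3/4 = 24 thirty-second notes.
In thirty-second notes: thirty-second note = 1; quarter note = 8; dotted quarter = 12; thirty-second note = 1; thirty-second note = 1; thirty-second = 1.
Sum: 1 + 8 + 12 + 1 + 1 + 1 = 24.
24 equals 24, so the answer is Yes.

Yes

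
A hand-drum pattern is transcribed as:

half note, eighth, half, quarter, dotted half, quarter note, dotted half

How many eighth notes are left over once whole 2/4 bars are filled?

1

One bar of 2/4 = 4 eighth notes.
Convert each value to eighth notes: half note = 4; eighth = 1; half = 4; quarter = 2; dotted half = 6; quarter note = 2; dotted half = 6.
Adding: 4 + 1 + 4 + 2 + 6 + 2 + 6 = 25.
25 ÷ 4 = 6 complete bars with 1 eighth note remaining.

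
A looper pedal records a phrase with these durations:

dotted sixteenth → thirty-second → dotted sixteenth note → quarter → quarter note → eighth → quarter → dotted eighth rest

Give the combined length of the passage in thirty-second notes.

41

Convert each value to thirty-second notes: dotted sixteenth = 3; thirty-second = 1; dotted sixteenth note = 3; quarter = 8; quarter note = 8; eighth = 4; quarter = 8; dotted eighth rest = 6.
Altogether 3 + 1 + 3 + 8 + 8 + 4 + 8 + 6 = 41 thirty-second notes.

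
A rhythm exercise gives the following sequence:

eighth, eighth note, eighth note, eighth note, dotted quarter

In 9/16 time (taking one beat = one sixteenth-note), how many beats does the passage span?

14

One sixteenth-note beat = 2 thirty-second notes.
Working in thirty-second notes: eighth = 4; eighth note = 4; eighth note = 4; eighth note = 4; dotted quarter = 12.
Altogether 4 + 4 + 4 + 4 + 12 = 28.
28 ÷ 2 = 14 beats.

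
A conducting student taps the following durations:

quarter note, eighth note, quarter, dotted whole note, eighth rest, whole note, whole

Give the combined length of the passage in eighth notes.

Working in eighth notes: quarter note = 2; eighth note = 1; quarter = 2; dotted whole note = 12; eighth rest = 1; whole note = 8; whole = 8.
Altogether 2 + 1 + 2 + 12 + 1 + 8 + 8 = 34 eighth notes.

34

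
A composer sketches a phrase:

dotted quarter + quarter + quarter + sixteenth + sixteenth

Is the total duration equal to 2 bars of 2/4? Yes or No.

Yes

One bar of 2/4 = 8 sixteenth notes, so 2 bars = 16.
Convert each value to sixteenth notes: dotted quarter = 6; quarter = 4; quarter = 4; sixteenth = 1; sixteenth = 1.
Sum: 6 + 4 + 4 + 1 + 1 = 16.
16 equals 16, so the answer is Yes.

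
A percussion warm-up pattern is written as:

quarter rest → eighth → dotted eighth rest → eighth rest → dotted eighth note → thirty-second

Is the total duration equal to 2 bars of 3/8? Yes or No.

No

One bar of 3/8 = 12 thirty-second notes, so 2 bars = 24.
In thirty-second notes: quarter rest = 8; eighth = 4; dotted eighth rest = 6; eighth rest = 4; dotted eighth note = 6; thirty-second = 1.
Sum: 8 + 4 + 6 + 4 + 6 + 1 = 29.
29 exceeds 24, so the answer is No.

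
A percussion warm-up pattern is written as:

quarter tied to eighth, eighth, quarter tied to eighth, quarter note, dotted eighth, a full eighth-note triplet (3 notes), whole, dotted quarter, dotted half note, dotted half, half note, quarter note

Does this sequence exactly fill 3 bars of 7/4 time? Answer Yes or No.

No

One bar of 7/4 = 28 sixteenth notes, so 3 bars = 84.
Express everything in sixteenth notes: quarter tied to eighth (quarter + eighth) = 6; eighth = 2; quarter tied to eighth (quarter + eighth) = 6; quarter note = 4; dotted eighth = 3; a full eighth-note triplet (3 notes) (three triplet eighths span one quarter) = 4; whole = 16; dotted quarter = 6; dotted half note = 12; dotted half = 12; half note = 8; quarter note = 4.
Altogether 6 + 2 + 6 + 4 + 3 + 4 + 16 + 6 + 12 + 12 + 8 + 4 = 83.
83 falls short of 84, so the answer is No.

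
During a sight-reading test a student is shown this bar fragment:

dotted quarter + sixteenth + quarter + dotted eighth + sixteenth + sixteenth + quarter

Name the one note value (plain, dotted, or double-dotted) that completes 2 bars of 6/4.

double-dotted whole note

2 bars of 6/4 = 48 sixteenth notes.
In sixteenth notes: dotted quarter = 6; sixteenth = 1; quarter = 4; dotted eighth = 3; sixteenth = 1; sixteenth = 1; quarter = 4.
Sum: 6 + 1 + 4 + 3 + 1 + 1 + 4 = 20.
Remaining: 48 − 20 = 28 sixteenth notes, which is a double-dotted whole note.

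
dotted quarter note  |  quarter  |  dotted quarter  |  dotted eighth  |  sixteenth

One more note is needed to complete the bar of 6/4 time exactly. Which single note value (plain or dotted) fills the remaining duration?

quarter note

The bar of 6/4 = 24 sixteenth notes.
Convert each value to sixteenth notes: dotted quarter note = 6; quarter = 4; dotted quarter = 6; dotted eighth = 3; sixteenth = 1.
Total: 6 + 4 + 6 + 3 + 1 = 20.
Remaining: 24 − 20 = 4 sixteenth notes, which is a quarter note.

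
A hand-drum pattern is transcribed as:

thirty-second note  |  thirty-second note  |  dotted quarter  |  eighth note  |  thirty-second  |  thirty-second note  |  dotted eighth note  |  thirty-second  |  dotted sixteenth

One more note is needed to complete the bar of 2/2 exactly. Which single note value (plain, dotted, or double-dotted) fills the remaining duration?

sixteenth note

The bar of 2/2 = 32 thirty-second notes.
In thirty-second notes: thirty-second note = 1; thirty-second note = 1; dotted quarter = 12; eighth note = 4; thirty-second = 1; thirty-second note = 1; dotted eighth note = 6; thirty-second = 1; dotted sixteenth = 3.
Total: 1 + 1 + 12 + 4 + 1 + 1 + 6 + 1 + 3 = 30.
Remaining: 32 − 30 = 2 thirty-second notes, which is a sixteenth note.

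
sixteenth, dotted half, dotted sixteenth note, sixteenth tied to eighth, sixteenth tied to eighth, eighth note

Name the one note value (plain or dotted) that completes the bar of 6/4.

The bar of 6/4 = 48 thirty-second notes.
Each duration in thirty-second notes: sixteenth = 2; dotted half = 24; dotted sixteenth note = 3; sixteenth tied to eighth (sixteenth + eighth) = 6; sixteenth tied to eighth (sixteenth + eighth) = 6; eighth note = 4.
Altogether 2 + 24 + 3 + 6 + 6 + 4 = 45.
Remaining: 48 − 45 = 3 thirty-second notes, which is a dotted sixteenth note.

dotted sixteenth note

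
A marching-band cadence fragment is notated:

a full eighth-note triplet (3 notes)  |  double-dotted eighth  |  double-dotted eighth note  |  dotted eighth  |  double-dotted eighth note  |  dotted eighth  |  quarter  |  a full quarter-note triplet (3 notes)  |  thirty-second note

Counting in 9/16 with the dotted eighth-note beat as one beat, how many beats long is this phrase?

One dotted eighth-note beat = 6 thirty-second notes.
Working in thirty-second notes: a full eighth-note triplet (3 notes) (three triplet eighths span one quarter) = 8; double-dotted eighth = 7; double-dotted eighth note = 7; dotted eighth = 6; double-dotted eighth note = 7; dotted eighth = 6; quarter = 8; a full quarter-note triplet (3 notes) (three triplet quarters span one half) = 16; thirty-second note = 1.
Total: 8 + 7 + 7 + 6 + 7 + 6 + 8 + 16 + 1 = 66.
66 ÷ 6 = 11 beats.

11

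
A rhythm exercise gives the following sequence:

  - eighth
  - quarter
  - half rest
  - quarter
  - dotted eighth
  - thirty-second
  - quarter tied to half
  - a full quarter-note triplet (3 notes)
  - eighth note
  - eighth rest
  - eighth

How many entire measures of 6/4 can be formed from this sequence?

One bar of 6/4 = 48 thirty-second notes.
Convert each value to thirty-second notes: eighth = 4; quarter = 8; half rest = 16; quarter = 8; dotted eighth = 6; thirty-second = 1; quarter tied to half (quarter + half) = 24; a full quarter-note triplet (3 notes) (three triplet quarters span one half) = 16; eighth note = 4; eighth rest = 4; eighth = 4.
Altogether 4 + 8 + 16 + 8 + 6 + 1 + 24 + 16 + 4 + 4 + 4 = 95.
95 ÷ 48 = 1 complete bar with 47 left over.

1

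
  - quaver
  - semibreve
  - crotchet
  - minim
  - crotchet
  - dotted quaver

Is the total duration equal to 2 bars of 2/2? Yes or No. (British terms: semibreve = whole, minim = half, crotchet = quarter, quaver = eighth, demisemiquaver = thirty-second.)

No

One bar of 2/2 = 16 sixteenth notes, so 2 bars = 32.
Each duration in sixteenth notes: quaver = 2; semibreve = 16; crotchet = 4; minim = 8; crotchet = 4; dotted quaver = 3.
Total: 2 + 16 + 4 + 8 + 4 + 3 = 37.
37 exceeds 32, so the answer is No.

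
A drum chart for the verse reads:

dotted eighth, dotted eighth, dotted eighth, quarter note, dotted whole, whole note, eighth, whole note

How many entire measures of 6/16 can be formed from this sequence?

11

One bar of 6/16 = 6 sixteenth notes.
In sixteenth notes: dotted eighth = 3; dotted eighth = 3; dotted eighth = 3; quarter note = 4; dotted whole = 24; whole note = 16; eighth = 2; whole note = 16.
Adding: 3 + 3 + 3 + 4 + 24 + 16 + 2 + 16 = 71.
71 ÷ 6 = 11 complete bars with 5 left over.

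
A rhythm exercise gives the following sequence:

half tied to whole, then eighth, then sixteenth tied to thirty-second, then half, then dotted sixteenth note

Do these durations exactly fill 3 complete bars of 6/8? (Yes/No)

One bar of 6/8 = 24 thirty-second notes, so 3 bars = 72.
Convert each value to thirty-second notes: half tied to whole (half + whole) = 48; eighth = 4; sixteenth tied to thirty-second (sixteenth + thirty-second) = 3; half = 16; dotted sixteenth note = 3.
Sum: 48 + 4 + 3 + 16 + 3 = 74.
74 exceeds 72, so the answer is No.

No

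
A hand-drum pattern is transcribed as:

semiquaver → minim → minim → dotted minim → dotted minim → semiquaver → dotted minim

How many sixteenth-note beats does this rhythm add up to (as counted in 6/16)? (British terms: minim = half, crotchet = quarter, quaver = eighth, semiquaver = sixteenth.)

One sixteenth-note beat = 2 thirty-second notes.
Convert each value to thirty-second notes: semiquaver = 2; minim = 16; minim = 16; dotted minim = 24; dotted minim = 24; semiquaver = 2; dotted minim = 24.
Sum: 2 + 16 + 16 + 24 + 24 + 2 + 24 = 108.
108 ÷ 2 = 54 beats.

54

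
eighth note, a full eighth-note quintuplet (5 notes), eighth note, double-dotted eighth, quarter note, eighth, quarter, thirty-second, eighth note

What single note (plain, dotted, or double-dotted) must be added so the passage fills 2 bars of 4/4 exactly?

2 bars of 4/4 = 64 thirty-second notes.
Working in thirty-second notes: eighth note = 4; a full eighth-note quintuplet (5 notes) (five quintuplet eighths span one half) = 16; eighth note = 4; double-dotted eighth = 7; quarter note = 8; eighth = 4; quarter = 8; thirty-second = 1; eighth note = 4.
Altogether 4 + 16 + 4 + 7 + 8 + 4 + 8 + 1 + 4 = 56.
Remaining: 64 − 56 = 8 thirty-second notes, which is a quarter note.

quarter note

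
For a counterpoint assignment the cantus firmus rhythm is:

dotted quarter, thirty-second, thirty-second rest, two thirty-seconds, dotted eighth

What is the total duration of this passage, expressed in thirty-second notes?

22

Each duration in thirty-second notes: dotted quarter = 12; thirty-second = 1; thirty-second rest = 1; thirty-second = 1; thirty-second = 1; dotted eighth = 6.
Adding: 12 + 1 + 1 + 1 + 1 + 6 = 22 thirty-second notes.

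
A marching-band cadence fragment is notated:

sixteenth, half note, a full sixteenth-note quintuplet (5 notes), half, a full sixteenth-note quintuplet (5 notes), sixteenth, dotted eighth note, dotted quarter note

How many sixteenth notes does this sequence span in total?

Each duration in sixteenth notes: sixteenth = 1; half note = 8; a full sixteenth-note quintuplet (5 notes) (five quintuplet sixteenths span one quarter) = 4; half = 8; a full sixteenth-note quintuplet (5 notes) (five quintuplet sixteenths span one quarter) = 4; sixteenth = 1; dotted eighth note = 3; dotted quarter note = 6.
Sum: 1 + 8 + 4 + 8 + 4 + 1 + 3 + 6 = 35 sixteenth notes.

35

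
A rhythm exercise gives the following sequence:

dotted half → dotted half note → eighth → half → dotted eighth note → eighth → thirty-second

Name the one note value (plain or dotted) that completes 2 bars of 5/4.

thirty-second note

2 bars of 5/4 = 80 thirty-second notes.
In thirty-second notes: dotted half = 24; dotted half note = 24; eighth = 4; half = 16; dotted eighth note = 6; eighth = 4; thirty-second = 1.
Adding: 24 + 24 + 4 + 16 + 6 + 4 + 1 = 79.
Remaining: 80 − 79 = 1 thirty-second note, which is a thirty-second note.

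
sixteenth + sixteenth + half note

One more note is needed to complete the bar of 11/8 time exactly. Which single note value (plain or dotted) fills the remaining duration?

dotted half note

The bar of 11/8 = 22 sixteenth notes.
Working in sixteenth notes: sixteenth = 1; sixteenth = 1; half note = 8.
Altogether 1 + 1 + 8 = 10.
Remaining: 22 − 10 = 12 sixteenth notes, which is a dotted half note.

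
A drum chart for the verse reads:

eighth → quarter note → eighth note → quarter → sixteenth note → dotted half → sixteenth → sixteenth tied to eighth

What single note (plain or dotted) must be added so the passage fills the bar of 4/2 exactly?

The bar of 4/2 = 32 sixteenth notes.
In sixteenth notes: eighth = 2; quarter note = 4; eighth note = 2; quarter = 4; sixteenth note = 1; dotted half = 12; sixteenth = 1; sixteenth tied to eighth (sixteenth + eighth) = 3.
Sum: 2 + 4 + 2 + 4 + 1 + 12 + 1 + 3 = 29.
Remaining: 32 − 29 = 3 sixteenth notes, which is a dotted eighth note.

dotted eighth note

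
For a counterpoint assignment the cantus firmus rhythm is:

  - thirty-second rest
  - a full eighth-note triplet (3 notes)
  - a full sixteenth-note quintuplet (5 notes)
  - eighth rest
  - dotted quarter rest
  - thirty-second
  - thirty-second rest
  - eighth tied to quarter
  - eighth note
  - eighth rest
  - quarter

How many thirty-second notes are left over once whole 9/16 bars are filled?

One bar of 9/16 = 18 thirty-second notes.
Express everything in thirty-second notes: thirty-second rest = 1; a full eighth-note triplet (3 notes) (three triplet eighths span one quarter) = 8; a full sixteenth-note quintuplet (5 notes) (five quintuplet sixteenths span one quarter) = 8; eighth rest = 4; dotted quarter rest = 12; thirty-second = 1; thirty-second rest = 1; eighth tied to quarter (eighth + quarter) = 12; eighth note = 4; eighth rest = 4; quarter = 8.
Adding: 1 + 8 + 8 + 4 + 12 + 1 + 1 + 12 + 4 + 4 + 8 = 63.
63 ÷ 18 = 3 complete bars with 9 thirty-second notes remaining.

9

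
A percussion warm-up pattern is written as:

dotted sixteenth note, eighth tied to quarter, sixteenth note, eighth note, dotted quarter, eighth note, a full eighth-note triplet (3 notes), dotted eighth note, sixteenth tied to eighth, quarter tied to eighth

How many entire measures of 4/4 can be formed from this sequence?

One bar of 4/4 = 32 thirty-second notes.
Convert each value to thirty-second notes: dotted sixteenth note = 3; eighth tied to quarter (eighth + quarter) = 12; sixteenth note = 2; eighth note = 4; dotted quarter = 12; eighth note = 4; a full eighth-note triplet (3 notes) (three triplet eighths span one quarter) = 8; dotted eighth note = 6; sixteenth tied to eighth (sixteenth + eighth) = 6; quarter tied to eighth (quarter + eighth) = 12.
Total: 3 + 12 + 2 + 4 + 12 + 4 + 8 + 6 + 6 + 12 = 69.
69 ÷ 32 = 2 complete bars with 5 left over.

2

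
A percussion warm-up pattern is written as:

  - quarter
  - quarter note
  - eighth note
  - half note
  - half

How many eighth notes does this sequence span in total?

13

In eighth notes: quarter = 2; quarter note = 2; eighth note = 1; half note = 4; half = 4.
Altogether 2 + 2 + 1 + 4 + 4 = 13 eighth notes.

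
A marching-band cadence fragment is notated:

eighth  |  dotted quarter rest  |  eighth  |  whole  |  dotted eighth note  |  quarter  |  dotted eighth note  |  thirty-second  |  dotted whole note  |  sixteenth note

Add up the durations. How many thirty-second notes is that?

In thirty-second notes: eighth = 4; dotted quarter rest = 12; eighth = 4; whole = 32; dotted eighth note = 6; quarter = 8; dotted eighth note = 6; thirty-second = 1; dotted whole note = 48; sixteenth note = 2.
Altogether 4 + 12 + 4 + 32 + 6 + 8 + 6 + 1 + 48 + 2 = 123 thirty-second notes.

123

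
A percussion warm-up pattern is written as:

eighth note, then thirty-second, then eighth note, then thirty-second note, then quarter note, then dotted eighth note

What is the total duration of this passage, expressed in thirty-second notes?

Express everything in thirty-second notes: eighth note = 4; thirty-second = 1; eighth note = 4; thirty-second note = 1; quarter note = 8; dotted eighth note = 6.
Altogether 4 + 1 + 4 + 1 + 8 + 6 = 24 thirty-second notes.

24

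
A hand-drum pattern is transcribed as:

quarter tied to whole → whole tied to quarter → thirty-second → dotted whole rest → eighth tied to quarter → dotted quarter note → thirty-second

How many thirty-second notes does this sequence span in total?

154

Express everything in thirty-second notes: quarter tied to whole (quarter + whole) = 40; whole tied to quarter (whole + quarter) = 40; thirty-second = 1; dotted whole rest = 48; eighth tied to quarter (eighth + quarter) = 12; dotted quarter note = 12; thirty-second = 1.
Total: 40 + 40 + 1 + 48 + 12 + 12 + 1 = 154 thirty-second notes.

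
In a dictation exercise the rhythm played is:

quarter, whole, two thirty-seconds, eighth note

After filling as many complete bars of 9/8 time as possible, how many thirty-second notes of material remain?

One bar of 9/8 = 36 thirty-second notes.
Convert each value to thirty-second notes: quarter = 8; whole = 32; thirty-second = 1; thirty-second = 1; eighth note = 4.
Sum: 8 + 32 + 1 + 1 + 4 = 46.
46 ÷ 36 = 1 complete bar with 10 thirty-second notes remaining.

10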